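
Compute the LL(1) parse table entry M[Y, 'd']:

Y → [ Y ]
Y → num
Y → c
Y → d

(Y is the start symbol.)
Y → d

To find M[Y, 'd'], we find productions for Y where 'd' is in the predict set (PREDICT(N → α) = (FIRST(α) \ {ε}) ∪ (FOLLOW(N) if α ⇒* ε)).

Y → [ Y ]: PREDICT = { '[' }
Y → num: PREDICT = { 'num' }
Y → c: PREDICT = { 'c' }
Y → d: PREDICT = { 'd' }
  'd' is in predict set, so this production goes in M[Y, 'd']

M[Y, 'd'] = Y → d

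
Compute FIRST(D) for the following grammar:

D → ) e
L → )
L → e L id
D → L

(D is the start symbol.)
To compute FIRST(D), examine every production with D on the left-hand side, reading each right-hand side left to right until a non-nullable symbol is reached.

FIRST sets of the other non-terminals involved (by the same procedure, iterated to a fixed point):
  FIRST(L) = { ')', 'e' }

From D → ) e:
  - ')' is a terminal: add ')' and stop
From D → L:
  - L is a non-terminal: add FIRST(L) \ {ε} = { ')', 'e' }
    L is not nullable, so stop

Collecting: FIRST(D) = { ')', 'e' }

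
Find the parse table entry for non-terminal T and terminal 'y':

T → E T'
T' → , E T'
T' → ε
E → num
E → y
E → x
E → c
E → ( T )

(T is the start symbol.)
T → E T'

To find M[T, 'y'], we find productions for T where 'y' is in the predict set (PREDICT(N → α) = (FIRST(α) \ {ε}) ∪ (FOLLOW(N) if α ⇒* ε)).

Relevant sets:
  FIRST(E) = { '(', 'c', 'num', 'x', 'y' }

T → E T': PREDICT = { '(', 'c', 'num', 'x', 'y' }
  'y' is in predict set, so this production goes in M[T, 'y']

M[T, 'y'] = T → E T'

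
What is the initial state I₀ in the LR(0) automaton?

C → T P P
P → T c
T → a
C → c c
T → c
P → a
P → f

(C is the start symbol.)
{ [C → . T P P], [C → . c c], [C' → . C], [T → . a], [T → . c] }

First, augment the grammar with C' → C
I₀ = CLOSURE({ [C' → . C] }):
  [C' → . C] has the dot before C: add [C → . T P P], [C → . c c]
  [C → . T P P] has the dot before T: add [T → . a], [T → . c]
No further items can be added.

I₀ = { [C → . T P P], [C → . c c], [C' → . C], [T → . a], [T → . c] }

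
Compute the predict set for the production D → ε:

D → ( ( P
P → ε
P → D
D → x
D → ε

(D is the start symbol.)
PREDICT(D → ε) = (FIRST(RHS) \ {ε}) ∪ (FOLLOW(D) if ε ∈ FIRST(RHS), i.e. RHS ⇒* ε)
The right-hand side is ε (FIRST(ε) = { ε }), so the predict set is FOLLOW(D) = { $ }
PREDICT(D → ε) = { $ }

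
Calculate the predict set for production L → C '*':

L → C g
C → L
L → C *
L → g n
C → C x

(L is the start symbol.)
{ 'g' }

PREDICT(L → C '*') = (FIRST(RHS) \ {ε}) ∪ (FOLLOW(L) if ε ∈ FIRST(RHS), i.e. RHS ⇒* ε)
FIRST(C) = { 'g' }
FIRST(C '*') = { 'g' }
ε ∉ FIRST(C '*'), so FOLLOW(L) is not added.
PREDICT(L → C '*') = { 'g' }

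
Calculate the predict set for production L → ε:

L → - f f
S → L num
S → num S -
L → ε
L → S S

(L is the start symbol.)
{ $, 'num' }

PREDICT(L → ε) = (FIRST(RHS) \ {ε}) ∪ (FOLLOW(L) if ε ∈ FIRST(RHS), i.e. RHS ⇒* ε)
The right-hand side is ε (FIRST(ε) = { ε }), so the predict set is FOLLOW(L) = { $, 'num' }
PREDICT(L → ε) = { $, 'num' }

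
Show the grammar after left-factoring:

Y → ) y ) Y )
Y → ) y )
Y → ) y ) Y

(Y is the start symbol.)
Left-factoring transforms A → αβ₁ | αβ₂ into A → αA' and A' → β₁ | β₂
(α is the longest common prefix among the alternatives). Repeat until
no nonterminal has two alternatives with a common prefix.

Round 1: Y has alternatives sharing prefix ') y )'. Introduce Y': Y → ) y ) Y'
  Add: Y' → Y )
  Add: Y' → ε
  Add: Y' → Y

Round 2: Y' has alternatives sharing prefix 'Y'. Introduce Y'': Y' → Y Y''
  Add: Y'' → )
  Add: Y'' → ε

No remaining common prefixes — done.

Resulting grammar:
Y → ) y ) Y'
Y' → Y Y''
Y'' → )
Y'' → ε
Y' → ε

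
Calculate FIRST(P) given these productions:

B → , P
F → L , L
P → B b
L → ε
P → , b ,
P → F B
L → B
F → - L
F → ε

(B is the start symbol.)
To compute FIRST(P), examine every production with P on the left-hand side, reading each right-hand side left to right until a non-nullable symbol is reached.

FIRST sets of the other non-terminals involved (by the same procedure, iterated to a fixed point):
  FIRST(B) = { ',' }
  FIRST(F) = { ',', '-', ε }

From P → B b:
  - B is a non-terminal: add FIRST(B) \ {ε} = { ',' }
    B is not nullable, so stop
From P → , b ,:
  - ',' is a terminal: add ',' and stop
From P → F B:
  - F is a non-terminal: add FIRST(F) \ {ε} = { ',', '-' }
    F is nullable, so continue to the next symbol
  - B is a non-terminal: add FIRST(B) \ {ε} = { ',' }
    B is not nullable, so stop

Collecting: FIRST(P) = { ',', '-' }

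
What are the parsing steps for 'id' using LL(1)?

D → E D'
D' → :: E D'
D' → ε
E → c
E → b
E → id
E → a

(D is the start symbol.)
Stack is shown with the top on the left.

Stack    Input  Action
----------------------
D $      id $   output D → E D'
E D' $   id $   output E → id
id D' $  id $   match 'id'
D' $     $      output D' → ε
$        $      accept

The string is accepted.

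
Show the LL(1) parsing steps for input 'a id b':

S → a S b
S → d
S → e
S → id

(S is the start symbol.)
Stack is shown with the top on the left.

Stack    Input     Action
-------------------------
S $      a id b $  output S → a S b
a S b $  a id b $  match 'a'
S b $    id b $    output S → id
id b $   id b $    match 'id'
b $      b $       match 'b'
$        $         accept

The string is accepted.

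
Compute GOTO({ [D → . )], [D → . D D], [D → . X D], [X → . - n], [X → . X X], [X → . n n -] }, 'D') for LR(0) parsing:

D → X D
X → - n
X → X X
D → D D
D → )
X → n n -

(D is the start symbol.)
{ [D → . )], [D → . D D], [D → . X D], [D → D . D], [X → . - n], [X → . X X], [X → . n n -] }

GOTO(I, 'D') = CLOSURE({ [A → αX.β] : [A → α.Xβ] ∈ I, X = 'D' })

Items with dot before 'D', with the dot advanced:
  [D → . D D] → [D → D . D]
Closure of the advanced items:
  [D → D . D] has the dot before D: add [D → . X D], [D → . D D], [D → . )]
  [D → . X D] has the dot before X: add [X → . - n], [X → . X X], [X → . n n -]

GOTO = { [D → . )], [D → . D D], [D → . X D], [D → D . D], [X → . - n], [X → . X X], [X → . n n -] }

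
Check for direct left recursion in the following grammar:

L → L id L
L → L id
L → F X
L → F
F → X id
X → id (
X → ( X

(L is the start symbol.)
Direct left recursion occurs when N → N α for some non-terminal N (the right-hand side begins with the left-hand side itself).

L → L id L: LEFT RECURSIVE (starts with L)
L → L id: LEFT RECURSIVE (starts with L)
L → F X: starts with F
L → F: starts with F
F → X id: starts with X
X → id (: starts with id
X → ( X: starts with '('

The grammar has direct left recursion on: L.

Answer: Yes, L is left-recursive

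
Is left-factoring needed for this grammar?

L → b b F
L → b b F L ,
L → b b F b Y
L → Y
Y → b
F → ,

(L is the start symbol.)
Yes, L has productions with common prefix 'b b F'

Left-factoring is needed when two productions for the same non-terminal
share a common prefix on the right-hand side.

Productions for L:
  L → b b F
  L → b b F L ,
  L → b b F b Y
  L → Y

Found common prefix 'b b F' in productions for L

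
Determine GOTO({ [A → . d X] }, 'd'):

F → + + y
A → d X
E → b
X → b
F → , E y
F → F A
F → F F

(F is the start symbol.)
GOTO(I, 'd') = CLOSURE({ [A → αX.β] : [A → α.Xβ] ∈ I, X = 'd' })

Items with dot before 'd', with the dot advanced:
  [A → . d X] → [A → d . X]
Closure of the advanced items:
  [A → d . X] has the dot before X: add [X → . b]

GOTO = { [A → d . X], [X → . b] }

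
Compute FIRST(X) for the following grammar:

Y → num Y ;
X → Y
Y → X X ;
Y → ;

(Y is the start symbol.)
{ ';', 'num' }

To compute FIRST(X), examine every production with X on the left-hand side, reading each right-hand side left to right until a non-nullable symbol is reached.

FIRST sets of the other non-terminals involved (by the same procedure, iterated to a fixed point):
  FIRST(Y) = { ';', 'num' }

From X → Y:
  - Y is a non-terminal: add FIRST(Y) \ {ε} = { ';', 'num' }
    Y is not nullable, so stop

Collecting: FIRST(X) = { ';', 'num' }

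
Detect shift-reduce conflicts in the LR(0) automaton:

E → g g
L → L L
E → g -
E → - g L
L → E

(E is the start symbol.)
A shift-reduce conflict occurs when an LR(0) state has both:
  - a complete (reduce) item [A → α .] (dot at the end), and
  - a shift item [B → β . c γ] (dot before a terminal).

Augment with E' → E and build the canonical LR(0) collection (I0 = CLOSURE({[E' → . E]}), then GOTO on every symbol after a dot until no new states appear). It has 10 states:
  I0: { [E → . - g L], [E → . g -], [E → . g g], [E' → . E] }  — shift
  I1: { [E → - . g L] }  — shift
  I2: { [E' → E .] }  — accept
  I3: { [E → g . -], [E → g . g] }  — shift
  I4: { [E → g - .] }  — reduce
  I5: { [E → g g .] }  — reduce
  I6: { [E → - g . L], [E → . - g L], [E → . g -], [E → . g g], [L → . E], [L → . L L] }  — shift
  I7: { [L → E .] }  — reduce
  I8: { [E → - g L .], [E → . - g L], [E → . g -], [E → . g g], [L → . E], [L → . L L], [L → L . L] }  — shift, reduce
  I9: { [E → . - g L], [E → . g -], [E → . g g], [L → . E], [L → . L L], [L → L . L], [L → L L .] }  — shift, reduce

I8 contains reduce item [E → - g L .] and shift items [E → . - g L], [E → . g -], [E → . g g] — shift-reduce conflict.
I9 contains reduce item [L → L L .] and shift items [E → . - g L], [E → . g -], [E → . g g] — shift-reduce conflict.

Answer: Yes — I8: [E → - g L .] vs [E → . - g L]; I9: [L → L L .] vs [E → . - g L]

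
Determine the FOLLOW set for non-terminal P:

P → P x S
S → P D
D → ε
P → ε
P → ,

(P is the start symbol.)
P is the start symbol, so $ ∈ FOLLOW(P).
In P → P x S: P is followed by x S, add FIRST(x S) \ {ε} = { 'x' }
In S → P D: P is followed by D, add FIRST(D) \ {ε} = { }
  D is nullable, so also add FOLLOW(S)

The FOLLOW sets referred to above (computed the same way, to a fixed point):
  FOLLOW(S) = { $, 'x' }

Taking the union: FOLLOW(P) = { $, 'x' }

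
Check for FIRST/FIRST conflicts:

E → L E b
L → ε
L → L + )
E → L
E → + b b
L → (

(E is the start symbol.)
Yes. E → L E b / E → L on { '(', '+' }; E → L E b / E → '+' b b on { '+' }; E → L / E → '+' b b on { '+' }; L → L '+' ')' / L → '(' on { '(' }

A FIRST/FIRST conflict occurs when two productions N → α and N → β for the same non-terminal have FIRST(α) ∩ FIRST(β) ≠ ∅ (with ε ∈ FIRST of a nullable right-hand side, so two nullable alternatives also conflict).

FIRST sets of the non-terminals at (or reachable through a nullable prefix from) the front of some alternative:
  FIRST(L) = { '(', '+', ε }
  FIRST(E) = { '(', '+', 'b', ε }

Productions for E:
  E → L E b: FIRST = { '(', '+', 'b' }
  E → L: FIRST = { '(', '+', ε }
  E → + b b: FIRST = { '+' }
Productions for L:
  L → ε: FIRST = { ε }
  L → L + ): FIRST = { '(', '+' }
  L → (: FIRST = { '(' }

Conflict for E: E → L E b and E → L
  Overlap: { '(', '+' }
Conflict for E: E → L E b and E → + b b
  Overlap: { '+' }
Conflict for E: E → L and E → + b b
  Overlap: { '+' }
Conflict for L: L → L + ) and L → (
  Overlap: { '(' }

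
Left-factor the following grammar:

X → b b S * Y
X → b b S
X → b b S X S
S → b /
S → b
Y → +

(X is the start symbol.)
Left-factoring transforms A → αβ₁ | αβ₂ into A → αA' and A' → β₁ | β₂
(α is the longest common prefix among the alternatives). Repeat until
no nonterminal has two alternatives with a common prefix.

Round 1: X has alternatives sharing prefix 'b b S'. Introduce X': X → b b S X'
  Add: X' → * Y
  Add: X' → ε
  Add: X' → X S

Round 2: S has alternatives sharing prefix 'b'. Introduce S': S → b S'
  Add: S' → /
  Add: S' → ε

No remaining common prefixes — done.

Resulting grammar:
X → b b S X'
X' → * Y
X' → ε
X' → X S
S → b S'
S' → /
S' → ε
Y → +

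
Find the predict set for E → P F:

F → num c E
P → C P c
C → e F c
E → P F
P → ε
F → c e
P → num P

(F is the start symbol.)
{ 'c', 'e', 'num' }

PREDICT(E → P F) = (FIRST(RHS) \ {ε}) ∪ (FOLLOW(E) if ε ∈ FIRST(RHS), i.e. RHS ⇒* ε)
FIRST(P) = { 'e', 'num', ε }
FIRST(F) = { 'c', 'num' }
FIRST(P F) = { 'c', 'e', 'num' }
ε ∉ FIRST(P F), so FOLLOW(E) is not added.
PREDICT(E → P F) = { 'c', 'e', 'num' }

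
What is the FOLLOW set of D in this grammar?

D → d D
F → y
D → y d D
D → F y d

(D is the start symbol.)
To compute FOLLOW(D), find every occurrence of D on a right-hand side N → α D β: add FIRST(β) \ {ε}, and if β is empty or nullable also add FOLLOW(N). Iterate to a fixed point.

D is the start symbol, so $ ∈ FOLLOW(D).
In D → d D: D is at the end; this adds FOLLOW(D) to itself — nothing new
In D → y d D: D is at the end; this adds FOLLOW(D) to itself — nothing new

Taking the union: FOLLOW(D) = { $ }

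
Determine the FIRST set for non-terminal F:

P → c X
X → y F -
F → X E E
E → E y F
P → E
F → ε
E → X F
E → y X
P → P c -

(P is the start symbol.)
{ 'y', ε }

To compute FIRST(F), examine every production with F on the left-hand side, reading each right-hand side left to right until a non-nullable symbol is reached.

FIRST sets of the other non-terminals involved (by the same procedure, iterated to a fixed point):
  FIRST(X) = { 'y' }

From F → X E E:
  - X is a non-terminal: add FIRST(X) \ {ε} = { 'y' }
    X is not nullable, so stop
From F → ε:
  - ε-production, so ε ∈ FIRST(F)

Collecting: FIRST(F) = { 'y', ε }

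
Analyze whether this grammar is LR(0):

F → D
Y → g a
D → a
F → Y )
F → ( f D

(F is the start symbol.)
A grammar is LR(0) if no state in the canonical LR(0) collection has:
  - both a shift item (dot before a terminal) and a complete item (shift-reduce conflict), or
  - two or more complete items (reduce-reduce conflict; the accept item [F' → F .] counts as a complete item here).

Augment with F' → F and build the canonical LR(0) collection (I0 = CLOSURE({[F' → . F]}), then GOTO on every symbol after a dot until no new states appear). It has 11 states:
  I0: { [D → . a], [F → . ( f D], [F → . D], [F → . Y )], [F' → . F], [Y → . g a] }  — shift
  I1: { [F → ( . f D] }  — shift
  I2: { [F → D .] }  — reduce
  I3: { [F' → F .] }  — accept
  I4: { [F → Y . )] }  — shift
  I5: { [D → a .] }  — reduce
  I6: { [Y → g . a] }  — shift
  I7: { [Y → g a .] }  — reduce
  I8: { [F → Y ) .] }  — reduce
  I9: { [D → . a], [F → ( f . D] }  — shift
  I10: { [F → ( f D .] }  — reduce

Every state is either a pure shift/goto state or contains exactly one complete item and nothing to shift — no conflicts. The grammar is LR(0).

Answer: Yes, the grammar is LR(0)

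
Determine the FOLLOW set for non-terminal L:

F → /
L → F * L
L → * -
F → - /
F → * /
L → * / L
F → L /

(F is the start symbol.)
To compute FOLLOW(L), find every occurrence of L on a right-hand side N → α L β: add FIRST(β) \ {ε}, and if β is empty or nullable also add FOLLOW(N). Iterate to a fixed point.

In L → F * L: L is at the end; this adds FOLLOW(L) to itself — nothing new
In L → * / L: L is at the end; this adds FOLLOW(L) to itself — nothing new
In F → L /: L is followed by '/', add FIRST('/') \ {ε} = { '/' }

Taking the union: FOLLOW(L) = { '/' }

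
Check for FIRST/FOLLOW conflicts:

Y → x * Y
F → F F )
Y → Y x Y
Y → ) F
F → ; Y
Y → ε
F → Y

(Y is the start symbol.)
Yes. Y → x '*' Y with FOLLOW(Y) on { 'x' }; Y → Y x Y with FOLLOW(Y) on { ')', 'x' }; Y → ')' F with FOLLOW(Y) on { ')' }; F → F F ')' with FOLLOW(F) on { ')', ';', 'x' }; F → ';' Y with FOLLOW(F) on { ';' }

A FIRST/FOLLOW conflict occurs when a non-terminal N has a nullable alternative N → β (β ⇒* ε) and another alternative N → α with FIRST(α) ∩ FOLLOW(N) ≠ ∅: on such a lookahead the parser cannot decide between expanding α and letting N vanish via β.

Nullable non-terminals: F, Y.
FIRST sets used below: FIRST(F) = { ')', ';', 'x', ε }, FIRST(Y) = { ')', 'x', ε }

F: nullable alternative(s) F → Y; FOLLOW(F) = { $, ')', ';', 'x' }
  F → F F ): FIRST \ {ε} = { ')', ';', 'x' } — overlaps FOLLOW(F) on { ')', ';', 'x' }: CONFLICT
  F → ; Y: FIRST \ {ε} = { ';' } — overlaps FOLLOW(F) on { ';' }: CONFLICT
  F → Y: FIRST \ {ε} = { ')', 'x' } — this is the only nullable alternative, skip

Y: nullable alternative(s) Y → ε; FOLLOW(Y) = { $, ')', ';', 'x' }
  Y → x * Y: FIRST \ {ε} = { 'x' } — overlaps FOLLOW(Y) on { 'x' }: CONFLICT
  Y → Y x Y: FIRST \ {ε} = { ')', 'x' } — overlaps FOLLOW(Y) on { ')', 'x' }: CONFLICT
  Y → ) F: FIRST \ {ε} = { ')' } — overlaps FOLLOW(Y) on { ')' }: CONFLICT
  Y → ε: FIRST \ {ε} = { } — this is the only nullable alternative, skip

So the grammar has 5 FIRST/FOLLOW conflicts (marked CONFLICT above).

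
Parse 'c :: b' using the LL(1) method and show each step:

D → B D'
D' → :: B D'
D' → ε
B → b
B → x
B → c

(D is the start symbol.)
LL(1) parsing maintains a stack (initially the start symbol over $) and the input. At each step: if the stack top is a terminal, match it against the current input token; if it is a non-terminal N, replace it with the RHS of M[N, lookahead] (the unique production whose predict set contains the lookahead).

Stack is shown with the top on the left.

Stack      Input     Action
---------------------------
D $        c :: b $  output D → B D'
B D' $     c :: b $  output B → c
c D' $     c :: b $  match 'c'
D' $       :: b $    output D' → :: B D'
:: B D' $  :: b $    match '::'
B D' $     b $       output B → b
b D' $     b $       match 'b'
D' $       $         output D' → ε
$          $         accept

The string is accepted.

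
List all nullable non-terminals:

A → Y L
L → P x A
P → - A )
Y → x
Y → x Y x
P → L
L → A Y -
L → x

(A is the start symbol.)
There are no ε-productions, so no non-terminal can derive ε.
No non-terminals are nullable.

Answer: None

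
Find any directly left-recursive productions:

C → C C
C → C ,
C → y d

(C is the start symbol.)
Yes, C is left-recursive

C → C C: LEFT RECURSIVE (starts with C)
C → C ,: LEFT RECURSIVE (starts with C)
C → y d: starts with y

The grammar has direct left recursion on: C.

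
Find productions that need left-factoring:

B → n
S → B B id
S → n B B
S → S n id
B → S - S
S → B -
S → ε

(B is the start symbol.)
Left-factoring is needed when two productions for the same non-terminal
share a common prefix on the right-hand side.

Productions for B:
  B → n
  B → S - S
Productions for S:
  S → B B id
  S → n B B
  S → S n id
  S → B -
  S → ε

Found common prefix 'B' in productions for S

Answer: Yes, S has productions with common prefix 'B'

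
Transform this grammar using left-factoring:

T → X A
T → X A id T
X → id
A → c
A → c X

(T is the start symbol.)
T → X A T'
T' → ε
T' → id T
X → id
A → c A'
A' → ε
A' → X

Left-factoring transforms A → αβ₁ | αβ₂ into A → αA' and A' → β₁ | β₂
(α is the longest common prefix among the alternatives). Repeat until
no nonterminal has two alternatives with a common prefix.

Round 1: T has alternatives sharing prefix 'X A'. Introduce T': T → X A T'
  Add: T' → ε
  Add: T' → id T

Round 2: A has alternatives sharing prefix 'c'. Introduce A': A → c A'
  Add: A' → ε
  Add: A' → X

No remaining common prefixes — done.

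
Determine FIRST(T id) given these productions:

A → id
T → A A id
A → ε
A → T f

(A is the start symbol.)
{ 'id' }

FIRST sets of the non-terminals involved (from the grammar, by fixed-point iteration):
  FIRST(T) = { 'id' }

To compute FIRST(T id), process the symbols left to right:
Symbol T is a non-terminal. Add FIRST(T) \ {ε} = { 'id' }
T is not nullable (ε ∉ FIRST(T)), so stop here.
FIRST(T id) = { 'id' }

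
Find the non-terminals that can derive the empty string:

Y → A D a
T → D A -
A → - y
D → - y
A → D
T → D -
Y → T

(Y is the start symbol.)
None

There are no ε-productions, so no non-terminal can derive ε.
No non-terminals are nullable.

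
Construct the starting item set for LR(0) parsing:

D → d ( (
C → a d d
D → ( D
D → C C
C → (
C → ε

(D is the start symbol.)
First, augment the grammar with D' → D
I₀ = CLOSURE({ [D' → . D] }):
  [D' → . D] has the dot before D: add [D → . d ( (], [D → . ( D], [D → . C C]
  [D → . C C] has the dot before C: add [C → . a d d], [C → . (], [C → .]
No further items can be added.

I₀ = { [C → . (], [C → . a d d], [C → .], [D → . ( D], [D → . C C], [D → . d ( (], [D' → . D] }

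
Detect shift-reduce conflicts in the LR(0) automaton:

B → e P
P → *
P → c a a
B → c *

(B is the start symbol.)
No shift-reduce conflicts

A shift-reduce conflict occurs when an LR(0) state has both:
  - a complete (reduce) item [A → α .] (dot at the end), and
  - a shift item [B → β . c γ] (dot before a terminal).

Augment with B' → B and build the canonical LR(0) collection (I0 = CLOSURE({[B' → . B]}), then GOTO on every symbol after a dot until no new states appear). It has 10 states:
  I0: { [B → . c *], [B → . e P], [B' → . B] }  — shift
  I1: { [B' → B .] }  — accept
  I2: { [B → c . *] }  — shift
  I3: { [B → e . P], [P → . *], [P → . c a a] }  — shift
  I4: { [P → * .] }  — reduce
  I5: { [B → e P .] }  — reduce
  I6: { [P → c . a a] }  — shift
  I7: { [P → c a . a] }  — shift
  I8: { [P → c a a .] }  — reduce
  I9: { [B → c * .] }  — reduce

No state contains both a complete item and a shift item.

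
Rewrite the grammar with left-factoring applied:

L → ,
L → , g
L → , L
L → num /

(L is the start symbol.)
L → , L'
L' → ε
L' → g
L' → L
L → num /

Left-factoring transforms A → αβ₁ | αβ₂ into A → αA' and A' → β₁ | β₂
(α is the longest common prefix among the alternatives). Repeat until
no nonterminal has two alternatives with a common prefix.

Round 1: L has alternatives sharing prefix ','. Introduce L': L → , L'
  Add: L' → ε
  Add: L' → g
  Add: L' → L

No remaining common prefixes — done.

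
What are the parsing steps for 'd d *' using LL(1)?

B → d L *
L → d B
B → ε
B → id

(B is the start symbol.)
LL(1) parsing maintains a stack (initially the start symbol over $) and the input. At each step: if the stack top is a terminal, match it against the current input token; if it is a non-terminal N, replace it with the RHS of M[N, lookahead] (the unique production whose predict set contains the lookahead).

Stack is shown with the top on the left.

Stack    Input    Action
------------------------
B $      d d * $  output B → d L *
d L * $  d d * $  match 'd'
L * $    d * $    output L → d B
d B * $  d * $    match 'd'
B * $    * $      output B → ε
* $      * $      match '*'
$        $        accept

The string is accepted.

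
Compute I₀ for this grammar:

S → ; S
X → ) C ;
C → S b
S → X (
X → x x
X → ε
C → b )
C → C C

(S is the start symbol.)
First, augment the grammar with S' → S
I₀ = CLOSURE({ [S' → . S] }):
  [S' → . S] has the dot before S: add [S → . ; S], [S → . X (]
  [S → . X (] has the dot before X: add [X → . ) C ;], [X → . x x], [X → .]
No further items can be added.

I₀ = { [S → . ; S], [S → . X (], [S' → . S], [X → . ) C ;], [X → . x x], [X → .] }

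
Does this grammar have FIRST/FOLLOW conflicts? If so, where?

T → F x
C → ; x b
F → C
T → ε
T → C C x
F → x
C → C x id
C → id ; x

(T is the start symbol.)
No FIRST/FOLLOW conflicts.

A FIRST/FOLLOW conflict occurs when a non-terminal N has a nullable alternative N → β (β ⇒* ε) and another alternative N → α with FIRST(α) ∩ FOLLOW(N) ≠ ∅: on such a lookahead the parser cannot decide between expanding α and letting N vanish via β.

Nullable non-terminals: T.
FIRST sets used below: FIRST(F) = { ';', 'id', 'x' }, FIRST(C) = { ';', 'id' }

T: nullable alternative(s) T → ε; FOLLOW(T) = { $ }
  T → F x: FIRST \ {ε} = { ';', 'id', 'x' } — disjoint from FOLLOW(T)
  T → ε: FIRST \ {ε} = { } — this is the only nullable alternative, skip
  T → C C x: FIRST \ {ε} = { ';', 'id' } — disjoint from FOLLOW(T)

C, F have no nullable alternative, so no FIRST/FOLLOW check is needed there.

No FIRST/FOLLOW conflicts found.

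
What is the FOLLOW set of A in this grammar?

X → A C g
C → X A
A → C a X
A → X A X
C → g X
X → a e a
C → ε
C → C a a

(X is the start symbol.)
{ 'a', 'g' }

To compute FOLLOW(A), find every occurrence of A on a right-hand side N → α A β: add FIRST(β) \ {ε}, and if β is empty or nullable also add FOLLOW(N). Iterate to a fixed point.

In X → A C g: A is followed by C g, add FIRST(C g) \ {ε} = { 'a', 'g' }
In C → X A: A is at the end, add FOLLOW(C)
In A → X A X: A is followed by X, add FIRST(X) \ {ε} = { 'a', 'g' }

The FOLLOW sets referred to above (computed the same way, to a fixed point):
  FOLLOW(C) = { 'a', 'g' }

Taking the union: FOLLOW(A) = { 'a', 'g' }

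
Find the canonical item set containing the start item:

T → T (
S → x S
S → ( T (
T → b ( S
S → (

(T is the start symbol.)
First, augment the grammar with T' → T
I₀ = CLOSURE({ [T' → . T] }):
  [T' → . T] has the dot before T: add [T → . T (], [T → . b ( S]
No further items can be added.

I₀ = { [T → . T (], [T → . b ( S], [T' → . T] }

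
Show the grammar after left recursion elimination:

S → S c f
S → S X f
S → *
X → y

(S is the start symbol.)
S is directly left-recursive. The standard transformation for
  A → A α₁ | ... | A α_m | β₁ | ... | β_n
is
  A  → β₁ A' | ... | β_n A'
  A' → α₁ A' | ... | α_m A' | ε

S → * becomes S → * S'
S → S c f becomes S' → c f S'
S → S X f becomes S' → X f S'
Add S' → ε

Productions for other non-terminals are unchanged:
  X → y

Resulting grammar:
S → * S'
S' → c f S'
S' → X f S'
S' → ε
X → y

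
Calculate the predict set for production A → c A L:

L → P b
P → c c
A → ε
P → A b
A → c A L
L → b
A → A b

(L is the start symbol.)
PREDICT(A → c A L) = (FIRST(RHS) \ {ε}) ∪ (FOLLOW(A) if ε ∈ FIRST(RHS), i.e. RHS ⇒* ε)
FIRST(c A L) = { 'c' }
ε ∉ FIRST(c A L), so FOLLOW(A) is not added.
PREDICT(A → c A L) = { 'c' }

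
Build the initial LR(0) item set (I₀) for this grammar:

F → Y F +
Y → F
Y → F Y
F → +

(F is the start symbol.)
{ [F → . +], [F → . Y F +], [F' → . F], [Y → . F Y], [Y → . F] }

First, augment the grammar with F' → F
I₀ = CLOSURE({ [F' → . F] }):
  [F' → . F] has the dot before F: add [F → . Y F +], [F → . +]
  [F → . Y F +] has the dot before Y: add [Y → . F], [Y → . F Y]
No further items can be added.

I₀ = { [F → . +], [F → . Y F +], [F' → . F], [Y → . F Y], [Y → . F] }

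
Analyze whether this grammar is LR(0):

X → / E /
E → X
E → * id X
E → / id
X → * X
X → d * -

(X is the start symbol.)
Augment with X' → X and build the canonical LR(0) collection (I0 = CLOSURE({[X' → . X]}), then GOTO on every symbol after a dot until no new states appear). It has 16 states:
  I0: { [X → . * X], [X → . / E /], [X → . d * -], [X' → . X] }  — shift
  I1: { [X → * . X], [X → . * X], [X → . / E /], [X → . d * -] }  — shift
  I2: { [E → . * id X], [E → . / id], [E → . X], [X → . * X], [X → . / E /], [X → . d * -], [X → / . E /] }  — shift
  I3: { [X' → X .] }  — accept
  I4: { [X → d . * -] }  — shift
  I5: { [X → d * . -] }  — shift
  I6: { [X → d * - .] }  — reduce
  I7: { [E → * . id X], [X → * . X], [X → . * X], [X → . / E /], [X → . d * -] }  — shift
  I8: { [E → . * id X], [E → . / id], [E → . X], [E → / . id], [X → . * X], [X → . / E /], [X → . d * -], [X → / . E /] }  — shift
  I9: { [X → / E . /] }  — shift
  I10: { [E → X .] }  — reduce
  I11: { [X → / E / .] }  — reduce
  I12: { [E → / id .] }  — reduce
  I13: { [X → * X .] }  — reduce
  I14: { [E → * id . X], [X → . * X], [X → . / E /], [X → . d * -] }  — shift
  I15: { [E → * id X .] }  — reduce

Every state is either a pure shift/goto state or contains exactly one complete item and nothing to shift — no conflicts. The grammar is LR(0).

Answer: Yes, the grammar is LR(0)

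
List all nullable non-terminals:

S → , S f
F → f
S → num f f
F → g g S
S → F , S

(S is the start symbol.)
None

There are no ε-productions, so no non-terminal can derive ε.
No non-terminals are nullable.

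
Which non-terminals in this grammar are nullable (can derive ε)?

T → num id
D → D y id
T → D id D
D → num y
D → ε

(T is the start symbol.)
{ 'D' }

A non-terminal is nullable if it can derive ε (the empty string): either it has an ε-production, or it has a production whose right-hand side consists entirely of nullable non-terminals.

ε-productions: D → ε
So D is immediately nullable.
No further non-terminal can be added: every production for the remaining non-terminals contains a terminal or a non-nullable non-terminal.
Nullable = { 'D' }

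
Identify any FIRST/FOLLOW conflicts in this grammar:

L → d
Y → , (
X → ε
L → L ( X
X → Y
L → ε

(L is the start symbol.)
Yes. L → L '(' X with FOLLOW(L) on { '(' }

Nullable non-terminals: L, X.
FIRST sets used below: FIRST(L) = { '(', 'd', ε }, FIRST(Y) = { ',' }

L: nullable alternative(s) L → ε; FOLLOW(L) = { $, '(' }
  L → d: FIRST \ {ε} = { 'd' } — disjoint from FOLLOW(L)
  L → L ( X: FIRST \ {ε} = { '(', 'd' } — overlaps FOLLOW(L) on { '(' }: CONFLICT
  L → ε: FIRST \ {ε} = { } — this is the only nullable alternative, skip

X: nullable alternative(s) X → ε; FOLLOW(X) = { $, '(' }
  X → ε: FIRST \ {ε} = { } — this is the only nullable alternative, skip
  X → Y: FIRST \ {ε} = { ',' } — disjoint from FOLLOW(X)

Y has no nullable alternative, so no FIRST/FOLLOW check is needed there.

So the grammar has 1 FIRST/FOLLOW conflict (marked CONFLICT above).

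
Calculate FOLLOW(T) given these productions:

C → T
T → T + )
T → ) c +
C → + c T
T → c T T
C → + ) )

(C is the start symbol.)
In C → T: T is at the end, add FOLLOW(C)
In T → T + ): T is followed by '+' ')', add FIRST('+' ')') \ {ε} = { '+' }
In C → + c T: T is at the end, add FOLLOW(C)
In T → c T T: T is followed by T, add FIRST(T) \ {ε} = { ')', 'c' }
In T → c T T: T is at the end; this adds FOLLOW(T) to itself — nothing new

The FOLLOW sets referred to above (computed the same way, to a fixed point):
  FOLLOW(C) = { $ }

Taking the union: FOLLOW(T) = { $, ')', '+', 'c' }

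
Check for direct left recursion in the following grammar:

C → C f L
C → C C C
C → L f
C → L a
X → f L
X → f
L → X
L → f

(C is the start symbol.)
Yes, C is left-recursive

Direct left recursion occurs when N → N α for some non-terminal N (the right-hand side begins with the left-hand side itself).

C → C f L: LEFT RECURSIVE (starts with C)
C → C C C: LEFT RECURSIVE (starts with C)
C → L f: starts with L
C → L a: starts with L
X → f L: starts with f
X → f: starts with f
L → X: starts with X
L → f: starts with f

The grammar has direct left recursion on: C.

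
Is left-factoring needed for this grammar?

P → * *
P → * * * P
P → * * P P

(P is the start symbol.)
Left-factoring is needed when two productions for the same non-terminal
share a common prefix on the right-hand side.

Productions for P:
  P → * *
  P → * * * P
  P → * * P P

Found common prefix '* *' in productions for P

Answer: Yes, P has productions with common prefix '* *'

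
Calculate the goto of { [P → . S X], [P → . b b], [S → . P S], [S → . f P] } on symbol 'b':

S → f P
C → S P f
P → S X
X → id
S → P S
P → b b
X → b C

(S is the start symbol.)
{ [P → b . b] }

GOTO(I, 'b') = CLOSURE({ [A → αX.β] : [A → α.Xβ] ∈ I, X = 'b' })

Items with dot before 'b', with the dot advanced:
  [P → . b b] → [P → b . b]
Closure adds nothing (no advanced item has the dot before a non-terminal).

GOTO = { [P → b . b] }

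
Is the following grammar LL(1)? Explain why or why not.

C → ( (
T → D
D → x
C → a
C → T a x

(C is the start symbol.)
A grammar is LL(1) if for each non-terminal N with multiple productions, the predict sets of those productions are pairwise disjoint, where PREDICT(N → α) = (FIRST(α) \ {ε}) ∪ (FOLLOW(N) if α ⇒* ε).

Relevant sets:
  FIRST(T) = { 'x' }

For C:
  PREDICT(C → '(' '(') = { '(' }
  PREDICT(C → a) = { 'a' }
  PREDICT(C → T a x) = { 'x' }
T, D have a single production, so nothing to check there.

All predict sets are disjoint. The grammar IS LL(1).

Answer: Yes, the grammar is LL(1).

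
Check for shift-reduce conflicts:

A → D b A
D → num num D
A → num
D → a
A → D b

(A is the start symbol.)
Yes — I4: [A → num .] vs [D → num . num D]; I8: [A → D b .] vs [A → . num]

A shift-reduce conflict occurs when an LR(0) state has both:
  - a complete (reduce) item [A → α .] (dot at the end), and
  - a shift item [B → β . c γ] (dot before a terminal).

Augment with A' → A and build the canonical LR(0) collection (I0 = CLOSURE({[A' → . A]}), then GOTO on every symbol after a dot until no new states appear). It has 10 states:
  I0: { [A → . D b A], [A → . D b], [A → . num], [A' → . A], [D → . a], [D → . num num D] }  — shift
  I1: { [A' → A .] }  — accept
  I2: { [A → D . b A], [A → D . b] }  — shift
  I3: { [D → a .] }  — reduce
  I4: { [A → num .], [D → num . num D] }  — shift, reduce
  I5: { [D → . a], [D → . num num D], [D → num num . D] }  — shift
  I6: { [D → num num D .] }  — reduce
  I7: { [D → num . num D] }  — shift
  I8: { [A → . D b A], [A → . D b], [A → . num], [A → D b . A], [A → D b .], [D → . a], [D → . num num D] }  — shift, reduce
  I9: { [A → D b A .] }  — reduce

I4 contains reduce item [A → num .] and shift item [D → num . num D] — shift-reduce conflict.
I8 contains reduce item [A → D b .] and shift items [A → . num], [D → . a], [D → . num num D] — shift-reduce conflict.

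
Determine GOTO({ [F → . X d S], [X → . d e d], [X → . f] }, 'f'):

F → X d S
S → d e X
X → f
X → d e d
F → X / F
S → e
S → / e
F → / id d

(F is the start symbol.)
GOTO(I, 'f') = CLOSURE({ [A → αX.β] : [A → α.Xβ] ∈ I, X = 'f' })

Items with dot before 'f', with the dot advanced:
  [X → . f] → [X → f .]
Closure adds nothing (no advanced item has the dot before a non-terminal).

GOTO = { [X → f .] }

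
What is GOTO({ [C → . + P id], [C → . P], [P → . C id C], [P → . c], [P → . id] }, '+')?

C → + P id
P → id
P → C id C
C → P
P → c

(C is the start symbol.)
GOTO(I, '+') = CLOSURE({ [A → αX.β] : [A → α.Xβ] ∈ I, X = '+' })

Items with dot before '+', with the dot advanced:
  [C → . + P id] → [C → + . P id]
Closure of the advanced items:
  [C → + . P id] has the dot before P: add [P → . id], [P → . C id C], [P → . c]
  [P → . C id C] has the dot before C: add [C → . + P id], [C → . P]

GOTO = { [C → + . P id], [C → . + P id], [C → . P], [P → . C id C], [P → . c], [P → . id] }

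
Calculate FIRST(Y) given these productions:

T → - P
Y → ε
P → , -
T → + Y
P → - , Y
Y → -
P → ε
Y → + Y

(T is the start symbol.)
{ '+', '-', ε }

To compute FIRST(Y), examine every production with Y on the left-hand side, reading each right-hand side left to right until a non-nullable symbol is reached.

From Y → ε:
  - ε-production, so ε ∈ FIRST(Y)
From Y → -:
  - '-' is a terminal: add '-' and stop
From Y → + Y:
  - '+' is a terminal: add '+' and stop

Collecting: FIRST(Y) = { '+', '-', ε }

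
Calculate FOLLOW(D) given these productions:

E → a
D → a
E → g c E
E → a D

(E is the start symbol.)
{ $ }

To compute FOLLOW(D), find every occurrence of D on a right-hand side N → α D β: add FIRST(β) \ {ε}, and if β is empty or nullable also add FOLLOW(N). Iterate to a fixed point.

In E → a D: D is at the end, add FOLLOW(E)

The FOLLOW sets referred to above (computed the same way, to a fixed point):
  FOLLOW(E) = { $ }

Taking the union: FOLLOW(D) = { $ }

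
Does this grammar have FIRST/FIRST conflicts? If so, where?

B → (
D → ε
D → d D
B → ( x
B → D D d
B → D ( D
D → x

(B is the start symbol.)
Yes. B → '(' / B → '(' x on { '(' }; B → '(' / B → D '(' D on { '(' }; B → '(' x / B → D '(' D on { '(' }; B → D D d / B → D '(' D on { 'd', 'x' }

FIRST sets of the non-terminals at (or reachable through a nullable prefix from) the front of some alternative:
  FIRST(D) = { 'd', 'x', ε }

Productions for B:
  B → (: FIRST = { '(' }
  B → ( x: FIRST = { '(' }
  B → D D d: FIRST = { 'd', 'x' }
  B → D ( D: FIRST = { '(', 'd', 'x' }
Productions for D:
  D → ε: FIRST = { ε }
  D → d D: FIRST = { 'd' }
  D → x: FIRST = { 'x' }

Conflict for B: B → ( and B → ( x
  Overlap: { '(' }
Conflict for B: B → ( and B → D ( D
  Overlap: { '(' }
Conflict for B: B → ( x and B → D ( D
  Overlap: { '(' }
Conflict for B: B → D D d and B → D ( D
  Overlap: { 'd', 'x' }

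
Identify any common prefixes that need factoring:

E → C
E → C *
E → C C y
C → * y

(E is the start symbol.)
Yes, E has productions with common prefix 'C'

Left-factoring is needed when two productions for the same non-terminal
share a common prefix on the right-hand side.

Productions for E:
  E → C
  E → C *
  E → C C y

Found common prefix 'C' in productions for E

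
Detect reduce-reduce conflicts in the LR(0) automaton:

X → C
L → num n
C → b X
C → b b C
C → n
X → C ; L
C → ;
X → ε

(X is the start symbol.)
Yes — I8: [C → b b C .] vs [X → C .]

A reduce-reduce conflict occurs when an LR(0) state has two complete items [A → α .] and [B → β .] — both call for a reduction, and with no lookahead the parser cannot choose between them.

Augment with X' → X and build the canonical LR(0) collection (I0 = CLOSURE({[X' → . X]}), then GOTO on every symbol after a dot until no new states appear). It has 13 states:
  I0: { [C → . ;], [C → . b X], [C → . b b C], [C → . n], [X → . C ; L], [X → . C], [X → .], [X' → . X] }  — shift, reduce
  I1: { [C → ; .] }  — reduce
  I2: { [X → C . ; L], [X → C .] }  — shift, reduce
  I3: { [X' → X .] }  — accept
  I4: { [C → . ;], [C → . b X], [C → . b b C], [C → . n], [C → b . X], [C → b . b C], [X → . C ; L], [X → . C], [X → .] }  — shift, reduce
  I5: { [C → n .] }  — reduce
  I6: { [C → b X .] }  — reduce
  I7: { [C → . ;], [C → . b X], [C → . b b C], [C → . n], [C → b . X], [C → b . b C], [C → b b . C], [X → . C ; L], [X → . C], [X → .] }  — shift, reduce
  I8: { [C → b b C .], [X → C . ; L], [X → C .] }  — shift, 2 reduces
  I9: { [L → . num n], [X → C ; . L] }  — shift
  I10: { [X → C ; L .] }  — reduce
  I11: { [L → num . n] }  — shift
  I12: { [L → num n .] }  — reduce

I8 contains complete items [C → b b C .], [X → C .] — reduce-reduce conflict.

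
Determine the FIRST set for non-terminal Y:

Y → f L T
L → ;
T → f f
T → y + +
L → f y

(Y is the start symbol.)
To compute FIRST(Y), examine every production with Y on the left-hand side, reading each right-hand side left to right until a non-nullable symbol is reached.

From Y → f L T:
  - f is a terminal: add 'f' and stop

Collecting: FIRST(Y) = { 'f' }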